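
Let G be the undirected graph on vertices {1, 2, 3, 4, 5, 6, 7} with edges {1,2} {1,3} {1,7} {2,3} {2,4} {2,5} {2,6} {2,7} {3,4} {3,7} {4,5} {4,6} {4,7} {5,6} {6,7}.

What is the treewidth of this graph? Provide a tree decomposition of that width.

Treewidth 3.
Bags: B1 = {2, 4, 6, 7}  B2 = {2, 4, 5, 6}  B3 = {2, 3, 4, 7}  B4 = {1, 2, 3, 7}
Tree: B1–B2, B1–B3, B3–B4

Every bag has size at most 4, so the width is 4 − 1 = 3 and tw(G) ≤ 3. For the lower bound, the 4 vertices {1, 2, 3, 7} are pairwise adjacent, and any tree decomposition puts a clique entirely inside one bag — forcing width ≥ 3. Combining the bounds, tw(G) = 3.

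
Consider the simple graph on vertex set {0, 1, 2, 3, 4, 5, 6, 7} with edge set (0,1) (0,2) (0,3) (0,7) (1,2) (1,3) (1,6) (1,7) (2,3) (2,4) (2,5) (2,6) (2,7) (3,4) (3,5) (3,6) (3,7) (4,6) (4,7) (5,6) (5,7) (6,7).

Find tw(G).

A width-4 tree decomposition is:
Bags: B1 = {1, 2, 3, 6, 7}  B2 = {2, 3, 4, 6, 7}  B3 = {2, 3, 5, 6, 7}  B4 = {0, 1, 2, 3, 7}
Tree: B1–B2, B1–B3, B1–B4
Every bag has size at most 5, so the width is 5 − 1 = 4 and tw(G) ≤ 4. For the lower bound, the 5 vertices {0, 1, 2, 3, 7} are pairwise adjacent, and any tree decomposition puts a clique entirely inside one bag — forcing width ≥ 4. Therefore the treewidth is 4.

4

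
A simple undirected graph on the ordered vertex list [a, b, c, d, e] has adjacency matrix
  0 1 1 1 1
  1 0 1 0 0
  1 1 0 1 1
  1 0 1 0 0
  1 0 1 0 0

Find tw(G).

A width-2 tree decomposition is:
Bags: B1 = {a, c, d}  B2 = {a, c, e}  B3 = {a, b, c}
Tree: B1–B2, B1–B3
Every bag has size at most 3, so the width is 3 − 1 = 2 and tw(G) ≤ 2. For the lower bound, the 3 vertices {a, c, d} are pairwise adjacent, and any tree decomposition puts a clique entirely inside one bag — forcing width ≥ 2. Combining the bounds, tw(G) = 2.

2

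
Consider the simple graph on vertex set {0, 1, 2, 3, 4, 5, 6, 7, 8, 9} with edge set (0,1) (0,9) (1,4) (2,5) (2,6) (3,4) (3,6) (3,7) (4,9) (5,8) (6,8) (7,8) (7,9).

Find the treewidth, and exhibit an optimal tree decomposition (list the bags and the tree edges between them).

Each bag holds 3 vertices, so the decomposition has width 2, which upper-bounds the treewidth. Since 0–1–4–9–0 is a cycle in G, G is not acyclic. Forests are exactly the graphs of treewidth ≤ 1, so tw(G) ≥ 2. Therefore the treewidth is 2.

Treewidth 2.
One such decomposition:
Bags: B1 = {0, 1, 9}  B2 = {1, 4, 9}  B3 = {4, 7, 9}  B4 = {3, 4, 7}  B5 = {3, 7, 8}  B6 = {3, 6, 8}  B7 = {5, 6, 8}  B8 = {2, 5, 6}
Tree: B1–B2, B2–B3, B3–B4, B4–B5, B5–B6, B6–B7, B7–B8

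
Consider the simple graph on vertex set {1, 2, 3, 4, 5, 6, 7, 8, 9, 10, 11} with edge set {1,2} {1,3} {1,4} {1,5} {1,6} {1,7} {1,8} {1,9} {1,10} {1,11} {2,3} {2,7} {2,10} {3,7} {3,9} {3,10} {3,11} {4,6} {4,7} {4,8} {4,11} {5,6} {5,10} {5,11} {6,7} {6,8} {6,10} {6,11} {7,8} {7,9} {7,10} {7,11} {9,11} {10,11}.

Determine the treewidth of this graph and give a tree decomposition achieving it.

Treewidth 4.
One optimal decomposition is:
Bags: B1 = {1, 6, 7, 10, 11}  B2 = {1, 3, 7, 10, 11}  B3 = {1, 3, 7, 9, 11}  B4 = {1, 2, 3, 7, 10}  B5 = {1, 5, 6, 10, 11}  B6 = {1, 4, 6, 7, 11}  B7 = {1, 4, 6, 7, 8}
Tree: B1–B2, B2–B3, B2–B4, B1–B5, B1–B6, B6–B7

Each bag holds 5 vertices, so the decomposition has width 4, which upper-bounds the treewidth. Conversely, {1, 5, 6, 10, 11} is a clique of size 5, and the vertices of any clique must share a bag in every tree decomposition; so some bag has ≥ 5 vertices and tw(G) ≥ 4. The upper and lower bounds meet at 4, so that is the treewidth.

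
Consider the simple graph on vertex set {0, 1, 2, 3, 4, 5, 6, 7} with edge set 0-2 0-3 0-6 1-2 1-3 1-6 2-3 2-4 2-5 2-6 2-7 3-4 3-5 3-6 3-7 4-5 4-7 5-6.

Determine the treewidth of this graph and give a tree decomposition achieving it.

Every bag has size at most 4, so the width is 4 − 1 = 3 and tw(G) ≤ 3. On the other hand G contains the 4-clique {2, 3, 4, 5}. A clique must lie in a single bag of any decomposition, so no decomposition can have width below 3. Therefore the treewidth is 3.

Treewidth 3.
Bags: B1 = {1, 2, 3, 6}  B2 = {0, 2, 3, 6}  B3 = {2, 3, 5, 6}  B4 = {2, 3, 4, 5}  B5 = {2, 3, 4, 7}
Tree: B1–B2, B1–B3, B3–B4, B4–B5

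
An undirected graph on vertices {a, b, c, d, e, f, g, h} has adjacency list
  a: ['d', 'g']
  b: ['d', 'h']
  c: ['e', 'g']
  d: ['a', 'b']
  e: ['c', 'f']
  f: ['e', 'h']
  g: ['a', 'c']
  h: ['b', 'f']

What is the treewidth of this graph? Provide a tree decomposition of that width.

Treewidth 2.
Bags: B1 = {b, f, h}  B2 = {b, d, f}  B3 = {a, d, f}  B4 = {a, f, g}  B5 = {c, f, g}  B6 = {c, e, f}
Tree: B1–B2, B2–B3, B3–B4, B4–B5, B5–B6

The largest bag has 3 vertices, giving width 2; this decomposition certifies tw(G) ≤ 2. For the lower bound, G contains the cycle f–h–b–d–a–g–c–e–f, so G is not a forest; only forests have treewidth ≤ 1, hence tw(G) ≥ 2. Therefore the treewidth is 2.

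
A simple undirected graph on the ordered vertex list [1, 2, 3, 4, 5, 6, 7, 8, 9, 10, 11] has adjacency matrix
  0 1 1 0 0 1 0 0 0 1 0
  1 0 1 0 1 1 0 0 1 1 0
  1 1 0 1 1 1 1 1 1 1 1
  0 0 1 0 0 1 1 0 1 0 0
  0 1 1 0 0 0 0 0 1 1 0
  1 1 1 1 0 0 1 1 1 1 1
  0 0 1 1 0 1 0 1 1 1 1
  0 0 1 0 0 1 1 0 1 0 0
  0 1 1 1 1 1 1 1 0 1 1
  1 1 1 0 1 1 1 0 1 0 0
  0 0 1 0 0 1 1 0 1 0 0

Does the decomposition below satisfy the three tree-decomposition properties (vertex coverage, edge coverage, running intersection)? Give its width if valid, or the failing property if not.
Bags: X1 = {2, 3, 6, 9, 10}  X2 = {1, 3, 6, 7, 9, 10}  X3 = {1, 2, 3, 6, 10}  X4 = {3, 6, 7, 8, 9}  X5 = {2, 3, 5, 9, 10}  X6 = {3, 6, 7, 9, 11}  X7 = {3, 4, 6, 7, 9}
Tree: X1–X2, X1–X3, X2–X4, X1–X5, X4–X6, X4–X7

A tree decomposition must satisfy three properties: every vertex lies in some bag; for every edge, both endpoints lie together in some bag; and for every vertex, the bags containing it form a connected subtree. Here bags containing vertex 1 are not connected in the tree, so the decomposition is invalid.

No — bags containing vertex 1 are not connected in the tree.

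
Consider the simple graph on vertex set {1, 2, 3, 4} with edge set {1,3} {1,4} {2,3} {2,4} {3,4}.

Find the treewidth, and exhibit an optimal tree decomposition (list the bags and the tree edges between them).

The largest bag has 3 vertices, giving width 2; this decomposition certifies tw(G) ≤ 2. On the other hand G contains the 3-clique {1, 3, 4}. A clique must lie in a single bag of any decomposition, so no decomposition can have width below 2. Therefore the treewidth is 2.

Treewidth 2.
One such decomposition:
Bags: B1 = {2, 3, 4}  B2 = {1, 3, 4}
Tree: B1–B2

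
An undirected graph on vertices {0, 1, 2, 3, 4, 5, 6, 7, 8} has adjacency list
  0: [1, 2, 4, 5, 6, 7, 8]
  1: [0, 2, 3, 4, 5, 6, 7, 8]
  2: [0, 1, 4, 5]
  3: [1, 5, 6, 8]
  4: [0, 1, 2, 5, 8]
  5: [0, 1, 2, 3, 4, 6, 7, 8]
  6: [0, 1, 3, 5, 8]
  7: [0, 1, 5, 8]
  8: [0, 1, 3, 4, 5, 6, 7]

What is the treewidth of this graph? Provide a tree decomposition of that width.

Treewidth 4.
Bags: B1 = {0, 1, 5, 6, 8}  B2 = {0, 1, 4, 5, 8}  B3 = {1, 3, 5, 6, 8}  B4 = {0, 1, 2, 4, 5}  B5 = {0, 1, 5, 7, 8}
Tree: B1–B2, B1–B3, B2–B4, B1–B5

Every bag has size at most 5, so the width is 5 − 1 = 4 and tw(G) ≤ 4. For the lower bound, the 5 vertices {0, 1, 4, 5, 8} are pairwise adjacent, and any tree decomposition puts a clique entirely inside one bag — forcing width ≥ 4. Combining the bounds, tw(G) = 4.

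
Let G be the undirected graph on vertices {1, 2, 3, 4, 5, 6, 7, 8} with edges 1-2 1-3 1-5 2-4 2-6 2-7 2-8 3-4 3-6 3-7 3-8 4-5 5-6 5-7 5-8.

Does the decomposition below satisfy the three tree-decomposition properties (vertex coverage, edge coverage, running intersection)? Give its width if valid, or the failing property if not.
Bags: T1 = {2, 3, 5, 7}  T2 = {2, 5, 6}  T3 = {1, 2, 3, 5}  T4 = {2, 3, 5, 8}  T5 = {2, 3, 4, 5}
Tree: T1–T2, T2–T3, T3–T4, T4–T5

A tree decomposition must satisfy three properties: every vertex lies in some bag; for every edge, both endpoints lie together in some bag; and for every vertex, the bags containing it form a connected subtree. Here edge (3,6) lies in no bag, so the decomposition is invalid.

No — edge (3,6) lies in no bag.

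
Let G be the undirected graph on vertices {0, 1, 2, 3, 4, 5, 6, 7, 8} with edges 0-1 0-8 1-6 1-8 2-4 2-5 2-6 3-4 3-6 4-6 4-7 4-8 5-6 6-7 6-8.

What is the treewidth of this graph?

2

A width-2 tree decomposition is:
Bags: B1 = {0, 1, 8}  B2 = {1, 6, 8}  B3 = {4, 6, 8}  B4 = {4, 6, 7}  B5 = {3, 4, 6}  B6 = {2, 4, 6}  B7 = {2, 5, 6}
Tree: B1–B2, B2–B3, B3–B4, B4–B5, B3–B6, B6–B7
Each bag holds 3 vertices, so the decomposition has width 2, which upper-bounds the treewidth. On the other hand G contains the 3-clique {0, 1, 8}. A clique must lie in a single bag of any decomposition, so no decomposition can have width below 2. Combining the bounds, tw(G) = 2.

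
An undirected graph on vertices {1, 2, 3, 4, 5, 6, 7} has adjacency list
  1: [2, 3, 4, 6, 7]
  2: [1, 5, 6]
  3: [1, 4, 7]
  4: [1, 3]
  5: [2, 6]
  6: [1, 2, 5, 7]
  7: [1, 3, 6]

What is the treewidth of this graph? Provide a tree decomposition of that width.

Treewidth 2.
One optimal decomposition is:
Bags: B1 = {1, 3, 4}  B2 = {1, 3, 7}  B3 = {1, 6, 7}  B4 = {1, 2, 6}  B5 = {2, 5, 6}
Tree: B1–B2, B2–B3, B3–B4, B4–B5

Every bag has size at most 3, so the width is 3 − 1 = 2 and tw(G) ≤ 2. On the other hand G contains the 3-clique {1, 2, 6}. A clique must lie in a single bag of any decomposition, so no decomposition can have width below 2. Hence tw(G) = 2 exactly.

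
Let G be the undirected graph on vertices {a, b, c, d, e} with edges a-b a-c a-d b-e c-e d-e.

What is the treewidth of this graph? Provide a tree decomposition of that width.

Each bag holds 3 vertices, so the decomposition has width 2, which upper-bounds the treewidth. The edges e–c–a–b–e form a cycle, so G is not a tree and its treewidth is at least 2. Hence tw(G) = 2 exactly.

Treewidth 2.
One optimal decomposition is:
Bags: B1 = {a, c, e}  B2 = {a, b, e}  B3 = {a, d, e}
Tree: B1–B2, B2–B3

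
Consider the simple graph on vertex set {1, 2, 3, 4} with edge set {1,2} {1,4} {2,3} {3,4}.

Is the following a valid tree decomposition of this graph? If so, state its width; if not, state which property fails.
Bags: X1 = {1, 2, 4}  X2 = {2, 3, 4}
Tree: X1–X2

Every vertex of G appears in some bag (union = {1, 2, 3, 4}); every edge is covered by a bag; and for each vertex v the set of bags containing v is connected in the bag tree. The decomposition is therefore valid. The largest bag has 3 vertices, so the width is 2.

Yes; width 2.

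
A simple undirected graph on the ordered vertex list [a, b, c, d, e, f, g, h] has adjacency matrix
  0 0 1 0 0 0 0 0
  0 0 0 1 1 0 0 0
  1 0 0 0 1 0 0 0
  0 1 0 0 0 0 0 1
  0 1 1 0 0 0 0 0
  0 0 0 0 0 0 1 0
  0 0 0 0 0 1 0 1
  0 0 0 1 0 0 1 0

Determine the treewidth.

1

A width-1 tree decomposition is:
Bags: B1 = {a, c}  B2 = {c, e}  B3 = {b, e}  B4 = {b, d}  B5 = {d, h}  B6 = {g, h}  B7 = {f, g}
Tree: B1–B2, B2–B3, B3–B4, B4–B5, B5–B6, B6–B7
Each bag holds 2 vertices, so the decomposition has width 1, which upper-bounds the treewidth. G has an edge, so its treewidth is at least 1. The upper and lower bounds meet at 1, so that is the treewidth.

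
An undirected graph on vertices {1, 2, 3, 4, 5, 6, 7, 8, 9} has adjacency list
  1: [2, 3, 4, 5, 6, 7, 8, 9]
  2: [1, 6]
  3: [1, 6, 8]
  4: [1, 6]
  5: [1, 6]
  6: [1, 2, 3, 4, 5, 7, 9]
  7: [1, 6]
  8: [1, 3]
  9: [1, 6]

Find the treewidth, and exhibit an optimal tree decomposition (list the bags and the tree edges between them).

Treewidth 2.
Bags: B1 = {1, 6, 9}  B2 = {1, 3, 6}  B3 = {1, 2, 6}  B4 = {1, 3, 8}  B5 = {1, 5, 6}  B6 = {1, 6, 7}  B7 = {1, 4, 6}
Tree: B1–B2, B2–B3, B2–B4, B2–B5, B3–B6, B1–B7

The largest bag has 3 vertices, giving width 2; this decomposition certifies tw(G) ≤ 2. For the lower bound, the 3 vertices {1, 3, 8} are pairwise adjacent, and any tree decomposition puts a clique entirely inside one bag — forcing width ≥ 2. Hence tw(G) = 2 exactly.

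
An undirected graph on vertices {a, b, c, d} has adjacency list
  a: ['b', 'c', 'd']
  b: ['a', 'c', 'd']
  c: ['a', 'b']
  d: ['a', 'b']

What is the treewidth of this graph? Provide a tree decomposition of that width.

Treewidth 2.
One optimal decomposition is:
Bags: B1 = {a, b, d}  B2 = {a, b, c}
Tree: B1–B2

Every bag has size at most 3, so the width is 3 − 1 = 2 and tw(G) ≤ 2. On the other hand G contains the 3-clique {a, b, d}. A clique must lie in a single bag of any decomposition, so no decomposition can have width below 2. Therefore the treewidth is 2.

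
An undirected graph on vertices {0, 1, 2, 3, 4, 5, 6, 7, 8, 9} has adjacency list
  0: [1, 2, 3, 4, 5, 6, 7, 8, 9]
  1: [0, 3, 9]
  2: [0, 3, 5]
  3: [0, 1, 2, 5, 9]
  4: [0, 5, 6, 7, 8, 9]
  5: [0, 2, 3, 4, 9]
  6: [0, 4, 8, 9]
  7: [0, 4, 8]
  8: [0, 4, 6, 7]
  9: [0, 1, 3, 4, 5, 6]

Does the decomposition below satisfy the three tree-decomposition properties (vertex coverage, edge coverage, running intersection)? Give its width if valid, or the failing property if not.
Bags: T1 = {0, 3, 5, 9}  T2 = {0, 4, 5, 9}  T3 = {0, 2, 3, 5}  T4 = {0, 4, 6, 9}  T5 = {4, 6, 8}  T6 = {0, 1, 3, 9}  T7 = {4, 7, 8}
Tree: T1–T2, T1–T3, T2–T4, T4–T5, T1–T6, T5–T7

No — edge (0,8) lies in no bag.

A tree decomposition must satisfy three properties: every vertex lies in some bag; for every edge, both endpoints lie together in some bag; and for every vertex, the bags containing it form a connected subtree. Here edge (0,8) lies in no bag, so the decomposition is invalid.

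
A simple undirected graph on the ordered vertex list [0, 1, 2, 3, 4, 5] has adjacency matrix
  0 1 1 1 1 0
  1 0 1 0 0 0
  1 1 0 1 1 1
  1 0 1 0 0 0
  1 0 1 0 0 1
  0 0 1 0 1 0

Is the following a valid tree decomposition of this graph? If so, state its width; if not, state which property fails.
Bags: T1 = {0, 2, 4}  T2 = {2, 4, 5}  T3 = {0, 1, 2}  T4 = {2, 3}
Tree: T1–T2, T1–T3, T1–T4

A tree decomposition must satisfy three properties: every vertex lies in some bag; for every edge, both endpoints lie together in some bag; and for every vertex, the bags containing it form a connected subtree. Here edge (0,3) lies in no bag, so the decomposition is invalid.

No — edge (0,3) lies in no bag.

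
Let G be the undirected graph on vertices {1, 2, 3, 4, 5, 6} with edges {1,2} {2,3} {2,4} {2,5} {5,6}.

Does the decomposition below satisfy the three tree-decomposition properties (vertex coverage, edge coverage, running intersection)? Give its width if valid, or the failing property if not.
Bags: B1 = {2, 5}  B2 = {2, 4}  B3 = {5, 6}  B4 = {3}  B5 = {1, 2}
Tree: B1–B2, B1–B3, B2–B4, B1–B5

No — edge (2,3) lies in no bag.

A tree decomposition must satisfy three properties: every vertex lies in some bag; for every edge, both endpoints lie together in some bag; and for every vertex, the bags containing it form a connected subtree. Here edge (2,3) lies in no bag, so the decomposition is invalid.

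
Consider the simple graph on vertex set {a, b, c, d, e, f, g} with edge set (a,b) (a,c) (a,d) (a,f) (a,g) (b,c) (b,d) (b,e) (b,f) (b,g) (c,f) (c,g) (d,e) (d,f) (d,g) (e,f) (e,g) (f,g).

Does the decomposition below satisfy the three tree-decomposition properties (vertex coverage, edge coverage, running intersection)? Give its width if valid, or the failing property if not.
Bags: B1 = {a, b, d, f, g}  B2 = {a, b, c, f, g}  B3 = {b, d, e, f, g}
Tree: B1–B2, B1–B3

Yes; width 4.

Vertex coverage: the bags together contain {a, b, c, d, e, f, g}, the full vertex set. Edge coverage: each edge of G has both endpoints in at least one bag. Running intersection: for every vertex, the bags containing it form a connected subtree. All three properties hold, so this is a valid tree decomposition of width max|bag| − 1 = 4, and hence tw(G) ≤ 4.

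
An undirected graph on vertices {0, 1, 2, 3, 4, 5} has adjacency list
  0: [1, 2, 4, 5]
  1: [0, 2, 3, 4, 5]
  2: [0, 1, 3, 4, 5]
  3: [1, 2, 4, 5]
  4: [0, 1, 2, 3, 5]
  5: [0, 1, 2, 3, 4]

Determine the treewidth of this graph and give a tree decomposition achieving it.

Treewidth 4.
One such decomposition:
Bags: B1 = {1, 2, 3, 4, 5}  B2 = {0, 1, 2, 4, 5}
Tree: B1–B2

Each bag holds 5 vertices, so the decomposition has width 4, which upper-bounds the treewidth. On the other hand G contains the 5-clique {0, 1, 2, 4, 5}. A clique must lie in a single bag of any decomposition, so no decomposition can have width below 4. Therefore the treewidth is 4.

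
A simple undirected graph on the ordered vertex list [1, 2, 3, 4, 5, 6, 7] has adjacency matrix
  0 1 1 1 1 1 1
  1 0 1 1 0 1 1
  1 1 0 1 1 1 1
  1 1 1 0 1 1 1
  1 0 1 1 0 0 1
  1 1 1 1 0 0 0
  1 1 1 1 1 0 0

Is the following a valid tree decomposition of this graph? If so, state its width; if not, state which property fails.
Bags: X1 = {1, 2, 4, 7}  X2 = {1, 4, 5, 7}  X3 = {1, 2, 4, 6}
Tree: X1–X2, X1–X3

A tree decomposition must satisfy three properties: every vertex lies in some bag; for every edge, both endpoints lie together in some bag; and for every vertex, the bags containing it form a connected subtree. Here vertex 3 appears in no bag, so the decomposition is invalid.

No — vertex 3 appears in no bag.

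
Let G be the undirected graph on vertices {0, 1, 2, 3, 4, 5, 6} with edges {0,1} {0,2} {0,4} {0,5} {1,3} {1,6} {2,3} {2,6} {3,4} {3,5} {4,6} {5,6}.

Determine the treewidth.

A width-3 tree decomposition is:
Bags: B1 = {0, 1, 3, 6}  B2 = {0, 2, 3, 6}  B3 = {0, 3, 5, 6}  B4 = {0, 3, 4, 6}
Tree: B1–B2, B2–B3, B3–B4
Each bag holds 4 vertices, so the decomposition has width 3, which upper-bounds the treewidth. For the lower bound: the 4 vertex sets {0,1}, {2,3}, {6}, {5} are disjoint, each induces a connected subgraph, and every pair is joined by at least one edge of G. Contracting each set to a single vertex therefore yields K_{4} as a minor, and since treewidth is minor-monotone, tw(G) ≥ tw(K_{4}) = 3. Hence tw(G) = 3 exactly.

3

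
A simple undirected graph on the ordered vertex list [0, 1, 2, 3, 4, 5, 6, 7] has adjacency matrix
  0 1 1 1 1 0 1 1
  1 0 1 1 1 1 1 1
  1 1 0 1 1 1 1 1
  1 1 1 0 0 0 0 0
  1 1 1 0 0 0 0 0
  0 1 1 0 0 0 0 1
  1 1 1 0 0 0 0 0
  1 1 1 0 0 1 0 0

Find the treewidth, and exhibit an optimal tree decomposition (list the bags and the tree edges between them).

Treewidth 3.
One optimal decomposition is:
Bags: B1 = {0, 1, 2, 7}  B2 = {0, 1, 2, 6}  B3 = {0, 1, 2, 4}  B4 = {1, 2, 5, 7}  B5 = {0, 1, 2, 3}
Tree: B1–B2, B2–B3, B1–B4, B1–B5

Every bag has size at most 4, so the width is 4 − 1 = 3 and tw(G) ≤ 3. Conversely, {0, 1, 2, 3} is a clique of size 4, and the vertices of any clique must share a bag in every tree decomposition; so some bag has ≥ 4 vertices and tw(G) ≥ 3. Therefore the treewidth is 3.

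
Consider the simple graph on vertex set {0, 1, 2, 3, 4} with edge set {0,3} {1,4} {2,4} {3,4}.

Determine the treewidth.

A width-1 tree decomposition is:
Bags: B1 = {2, 4}  B2 = {1, 4}  B3 = {3, 4}  B4 = {0, 3}
Tree: B1–B2, B2–B3, B3–B4
Every bag has size at most 2, so the width is 2 − 1 = 1 and tw(G) ≤ 1. Since G has at least one edge (e.g. 2–4), it is not an edgeless graph, so tw(G) ≥ 1. Hence tw(G) = 1 exactly.

1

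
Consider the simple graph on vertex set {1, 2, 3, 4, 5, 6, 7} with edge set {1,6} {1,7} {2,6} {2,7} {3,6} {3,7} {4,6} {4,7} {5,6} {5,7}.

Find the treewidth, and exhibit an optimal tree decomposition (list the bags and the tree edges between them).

Treewidth 2.
One such decomposition:
Bags: B1 = {3, 6, 7}  B2 = {2, 6, 7}  B3 = {5, 6, 7}  B4 = {4, 6, 7}  B5 = {1, 6, 7}
Tree: B1–B2, B2–B3, B3–B4, B4–B5

Every bag has size at most 3, so the width is 3 − 1 = 2 and tw(G) ≤ 2. The edges 7–3–6–2–7 form a cycle, so G is not a tree and its treewidth is at least 2. The upper and lower bounds meet at 2, so that is the treewidth.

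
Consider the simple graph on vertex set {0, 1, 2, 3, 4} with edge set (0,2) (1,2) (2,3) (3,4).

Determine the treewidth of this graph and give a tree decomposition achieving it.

Every bag has size at most 2, so the width is 2 − 1 = 1 and tw(G) ≤ 1. Any graph with an edge has treewidth ≥ 1, and G has the edge 2–1. Hence tw(G) = 1 exactly.

Treewidth 1.
One such decomposition:
Bags: B1 = {1, 2}  B2 = {0, 2}  B3 = {2, 3}  B4 = {3, 4}
Tree: B1–B2, B2–B3, B3–B4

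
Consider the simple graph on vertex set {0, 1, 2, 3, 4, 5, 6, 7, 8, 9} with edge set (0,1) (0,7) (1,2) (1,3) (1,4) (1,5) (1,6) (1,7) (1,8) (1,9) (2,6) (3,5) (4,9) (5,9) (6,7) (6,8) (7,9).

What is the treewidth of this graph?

A width-2 tree decomposition is:
Bags: B1 = {0, 1, 7}  B2 = {1, 7, 9}  B3 = {1, 6, 7}  B4 = {1, 5, 9}  B5 = {1, 2, 6}  B6 = {1, 3, 5}  B7 = {1, 6, 8}  B8 = {1, 4, 9}
Tree: B1–B2, B2–B3, B2–B4, B3–B5, B4–B6, B3–B7, B4–B8
The largest bag has 3 vertices, giving width 2; this decomposition certifies tw(G) ≤ 2. Conversely, {0, 1, 7} is a clique of size 3, and the vertices of any clique must share a bag in every tree decomposition; so some bag has ≥ 3 vertices and tw(G) ≥ 2. The upper and lower bounds meet at 2, so that is the treewidth.

2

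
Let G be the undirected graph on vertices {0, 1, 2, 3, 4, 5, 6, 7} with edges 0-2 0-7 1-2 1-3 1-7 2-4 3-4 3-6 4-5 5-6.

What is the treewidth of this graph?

2

A width-2 tree decomposition is:
Bags: B1 = {0, 2, 7}  B2 = {1, 2, 7}  B3 = {1, 2, 4}  B4 = {1, 3, 4}  B5 = {3, 4, 5}  B6 = {3, 5, 6}
Tree: B1–B2, B2–B3, B3–B4, B4–B5, B5–B6
The largest bag has 3 vertices, giving width 2; this decomposition certifies tw(G) ≤ 2. The edges 0–7–1–2–0 form a cycle, so G is not a tree and its treewidth is at least 2. Combining the bounds, tw(G) = 2.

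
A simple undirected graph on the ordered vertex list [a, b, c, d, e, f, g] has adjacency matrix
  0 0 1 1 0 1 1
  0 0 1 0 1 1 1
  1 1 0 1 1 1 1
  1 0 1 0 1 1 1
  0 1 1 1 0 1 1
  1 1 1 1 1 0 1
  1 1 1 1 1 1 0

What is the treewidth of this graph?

4

A width-4 tree decomposition is:
Bags: B1 = {c, d, e, f, g}  B2 = {b, c, e, f, g}  B3 = {a, c, d, f, g}
Tree: B1–B2, B1–B3
Every bag has size at most 5, so the width is 5 − 1 = 4 and tw(G) ≤ 4. Conversely, {c, d, e, f, g} is a clique of size 5, and the vertices of any clique must share a bag in every tree decomposition; so some bag has ≥ 5 vertices and tw(G) ≥ 4. Combining the bounds, tw(G) = 4.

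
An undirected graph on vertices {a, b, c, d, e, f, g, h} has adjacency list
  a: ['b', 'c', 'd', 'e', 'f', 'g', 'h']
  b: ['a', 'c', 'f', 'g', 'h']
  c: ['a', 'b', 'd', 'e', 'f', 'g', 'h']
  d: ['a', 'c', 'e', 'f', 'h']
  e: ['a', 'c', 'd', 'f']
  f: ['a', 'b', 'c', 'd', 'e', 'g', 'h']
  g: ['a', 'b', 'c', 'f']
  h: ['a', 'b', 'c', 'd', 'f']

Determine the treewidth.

4

A width-4 tree decomposition is:
Bags: B1 = {a, b, c, f, h}  B2 = {a, c, d, f, h}  B3 = {a, c, d, e, f}  B4 = {a, b, c, f, g}
Tree: B1–B2, B2–B3, B1–B4
Each bag holds 5 vertices, so the decomposition has width 4, which upper-bounds the treewidth. Conversely, {a, c, d, e, f} is a clique of size 5, and the vertices of any clique must share a bag in every tree decomposition; so some bag has ≥ 5 vertices and tw(G) ≥ 4. The upper and lower bounds meet at 4, so that is the treewidth.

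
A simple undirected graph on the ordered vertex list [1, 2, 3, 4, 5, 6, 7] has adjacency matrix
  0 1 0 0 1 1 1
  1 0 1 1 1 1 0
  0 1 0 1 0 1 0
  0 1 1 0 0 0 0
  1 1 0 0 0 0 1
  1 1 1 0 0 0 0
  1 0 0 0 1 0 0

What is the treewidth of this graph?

2

A width-2 tree decomposition is:
Bags: B1 = {2, 3, 6}  B2 = {1, 2, 6}  B3 = {2, 3, 4}  B4 = {1, 2, 5}  B5 = {1, 5, 7}
Tree: B1–B2, B1–B3, B2–B4, B4–B5
Every bag has size at most 3, so the width is 3 − 1 = 2 and tw(G) ≤ 2. For the lower bound, the 3 vertices {1, 2, 5} are pairwise adjacent, and any tree decomposition puts a clique entirely inside one bag — forcing width ≥ 2. Therefore the treewidth is 2.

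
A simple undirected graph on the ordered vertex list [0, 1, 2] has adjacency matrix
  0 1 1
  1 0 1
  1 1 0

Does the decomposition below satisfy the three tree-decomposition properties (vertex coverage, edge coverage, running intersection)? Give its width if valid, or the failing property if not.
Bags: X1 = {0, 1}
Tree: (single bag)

A tree decomposition must satisfy three properties: every vertex lies in some bag; for every edge, both endpoints lie together in some bag; and for every vertex, the bags containing it form a connected subtree. Here vertex 2 appears in no bag, so the decomposition is invalid.

No — vertex 2 appears in no bag.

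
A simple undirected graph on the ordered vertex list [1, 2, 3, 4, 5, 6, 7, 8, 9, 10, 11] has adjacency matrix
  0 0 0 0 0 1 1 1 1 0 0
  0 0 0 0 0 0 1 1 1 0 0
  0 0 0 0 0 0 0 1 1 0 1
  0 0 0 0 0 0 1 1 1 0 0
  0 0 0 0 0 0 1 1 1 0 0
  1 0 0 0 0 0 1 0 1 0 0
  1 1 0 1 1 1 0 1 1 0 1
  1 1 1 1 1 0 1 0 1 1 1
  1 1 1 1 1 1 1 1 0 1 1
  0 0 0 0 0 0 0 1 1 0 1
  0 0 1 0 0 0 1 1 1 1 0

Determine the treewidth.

3

A width-3 tree decomposition is:
Bags: B1 = {1, 7, 8, 9}  B2 = {7, 8, 9, 11}  B3 = {4, 7, 8, 9}  B4 = {2, 7, 8, 9}  B5 = {5, 7, 8, 9}  B6 = {3, 8, 9, 11}  B7 = {1, 6, 7, 9}  B8 = {8, 9, 10, 11}
Tree: B1–B2, B2–B3, B2–B4, B1–B5, B2–B6, B1–B7, B2–B8
Every bag has size at most 4, so the width is 4 − 1 = 3 and tw(G) ≤ 3. For the lower bound, the 4 vertices {8, 9, 10, 11} are pairwise adjacent, and any tree decomposition puts a clique entirely inside one bag — forcing width ≥ 3. Therefore the treewidth is 3.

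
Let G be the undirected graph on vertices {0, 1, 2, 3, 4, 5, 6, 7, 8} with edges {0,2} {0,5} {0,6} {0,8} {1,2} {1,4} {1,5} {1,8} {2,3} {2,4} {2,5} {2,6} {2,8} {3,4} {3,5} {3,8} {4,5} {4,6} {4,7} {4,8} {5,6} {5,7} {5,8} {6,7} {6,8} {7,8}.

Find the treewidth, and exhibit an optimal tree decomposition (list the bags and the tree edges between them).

Every bag has size at most 5, so the width is 5 − 1 = 4 and tw(G) ≤ 4. Conversely, {0, 2, 5, 6, 8} is a clique of size 5, and the vertices of any clique must share a bag in every tree decomposition; so some bag has ≥ 5 vertices and tw(G) ≥ 4. Combining the bounds, tw(G) = 4.

Treewidth 4.
One such decomposition:
Bags: B1 = {2, 4, 5, 6, 8}  B2 = {0, 2, 5, 6, 8}  B3 = {2, 3, 4, 5, 8}  B4 = {1, 2, 4, 5, 8}  B5 = {4, 5, 6, 7, 8}
Tree: B1–B2, B1–B3, B3–B4, B1–B5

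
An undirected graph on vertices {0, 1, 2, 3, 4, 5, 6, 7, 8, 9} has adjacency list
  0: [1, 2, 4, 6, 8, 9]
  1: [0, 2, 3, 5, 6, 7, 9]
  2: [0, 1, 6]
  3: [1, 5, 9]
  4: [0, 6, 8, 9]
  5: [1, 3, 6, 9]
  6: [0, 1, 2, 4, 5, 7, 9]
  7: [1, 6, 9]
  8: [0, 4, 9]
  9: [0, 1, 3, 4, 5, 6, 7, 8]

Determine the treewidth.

A width-3 tree decomposition is:
Bags: B1 = {0, 1, 2, 6}  B2 = {0, 1, 6, 9}  B3 = {1, 5, 6, 9}  B4 = {1, 3, 5, 9}  B5 = {0, 4, 6, 9}  B6 = {1, 6, 7, 9}  B7 = {0, 4, 8, 9}
Tree: B1–B2, B2–B3, B3–B4, B2–B5, B2–B6, B5–B7
Each bag holds 4 vertices, so the decomposition has width 3, which upper-bounds the treewidth. On the other hand G contains the 4-clique {0, 4, 8, 9}. A clique must lie in a single bag of any decomposition, so no decomposition can have width below 3. The upper and lower bounds meet at 3, so that is the treewidth.

3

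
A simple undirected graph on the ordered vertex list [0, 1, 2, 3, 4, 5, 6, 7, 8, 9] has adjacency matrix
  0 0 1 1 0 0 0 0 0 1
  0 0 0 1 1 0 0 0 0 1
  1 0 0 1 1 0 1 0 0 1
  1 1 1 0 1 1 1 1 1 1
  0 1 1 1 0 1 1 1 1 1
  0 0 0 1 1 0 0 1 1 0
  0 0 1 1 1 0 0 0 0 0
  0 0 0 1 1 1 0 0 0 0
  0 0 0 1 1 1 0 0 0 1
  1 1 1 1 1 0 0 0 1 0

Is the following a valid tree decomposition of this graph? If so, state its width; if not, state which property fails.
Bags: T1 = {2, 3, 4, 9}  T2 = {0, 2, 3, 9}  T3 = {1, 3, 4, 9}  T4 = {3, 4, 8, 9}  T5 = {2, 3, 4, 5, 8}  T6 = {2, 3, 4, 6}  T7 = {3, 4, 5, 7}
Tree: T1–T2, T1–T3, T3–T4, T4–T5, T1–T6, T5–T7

No — bags containing vertex 2 are not connected in the tree.

A tree decomposition must satisfy three properties: every vertex lies in some bag; for every edge, both endpoints lie together in some bag; and for every vertex, the bags containing it form a connected subtree. Here bags containing vertex 2 are not connected in the tree, so the decomposition is invalid.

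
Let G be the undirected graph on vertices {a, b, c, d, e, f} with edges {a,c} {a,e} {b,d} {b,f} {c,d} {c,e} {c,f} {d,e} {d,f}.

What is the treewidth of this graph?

A width-2 tree decomposition is:
Bags: B1 = {a, c, e}  B2 = {c, d, e}  B3 = {c, d, f}  B4 = {b, d, f}
Tree: B1–B2, B2–B3, B3–B4
The largest bag has 3 vertices, giving width 2; this decomposition certifies tw(G) ≤ 2. On the other hand G contains the 3-clique {c, d, e}. A clique must lie in a single bag of any decomposition, so no decomposition can have width below 2. Combining the bounds, tw(G) = 2.

2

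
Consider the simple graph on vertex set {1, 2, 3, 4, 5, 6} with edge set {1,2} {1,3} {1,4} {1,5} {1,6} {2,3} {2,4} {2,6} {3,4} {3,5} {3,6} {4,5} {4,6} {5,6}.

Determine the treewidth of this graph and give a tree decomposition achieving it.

Treewidth 4.
Bags: B1 = {1, 3, 4, 5, 6}  B2 = {1, 2, 3, 4, 6}
Tree: B1–B2

The largest bag has 5 vertices, giving width 4; this decomposition certifies tw(G) ≤ 4. For the lower bound, the 5 vertices {1, 2, 3, 4, 6} are pairwise adjacent, and any tree decomposition puts a clique entirely inside one bag — forcing width ≥ 4. Hence tw(G) = 4 exactly.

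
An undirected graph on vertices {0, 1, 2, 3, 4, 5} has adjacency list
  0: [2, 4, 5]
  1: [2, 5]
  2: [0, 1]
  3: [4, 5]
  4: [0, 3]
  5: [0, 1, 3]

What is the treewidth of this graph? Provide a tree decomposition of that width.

Every bag has size at most 3, so the width is 3 − 1 = 2 and tw(G) ≤ 2. The edges 1–2–0–5–1 form a cycle, so G is not a tree and its treewidth is at least 2. Hence tw(G) = 2 exactly.

Treewidth 2.
One optimal decomposition is:
Bags: B1 = {1, 2, 5}  B2 = {0, 2, 5}  B3 = {0, 3, 5}  B4 = {0, 3, 4}
Tree: B1–B2, B2–B3, B3–B4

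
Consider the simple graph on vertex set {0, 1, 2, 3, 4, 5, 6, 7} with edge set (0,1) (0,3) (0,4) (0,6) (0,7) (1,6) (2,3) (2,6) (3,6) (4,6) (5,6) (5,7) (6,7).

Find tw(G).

2

A width-2 tree decomposition is:
Bags: B1 = {0, 1, 6}  B2 = {0, 6, 7}  B3 = {0, 4, 6}  B4 = {0, 3, 6}  B5 = {2, 3, 6}  B6 = {5, 6, 7}
Tree: B1–B2, B1–B3, B3–B4, B4–B5, B2–B6
Each bag holds 3 vertices, so the decomposition has width 2, which upper-bounds the treewidth. Conversely, {0, 1, 6} is a clique of size 3, and the vertices of any clique must share a bag in every tree decomposition; so some bag has ≥ 3 vertices and tw(G) ≥ 2. Hence tw(G) = 2 exactly.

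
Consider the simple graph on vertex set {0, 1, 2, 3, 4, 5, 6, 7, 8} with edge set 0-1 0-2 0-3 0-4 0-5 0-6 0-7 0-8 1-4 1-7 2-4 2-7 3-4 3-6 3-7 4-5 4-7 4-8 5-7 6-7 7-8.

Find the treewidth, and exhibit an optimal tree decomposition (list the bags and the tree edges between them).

Each bag holds 4 vertices, so the decomposition has width 3, which upper-bounds the treewidth. For the lower bound, the 4 vertices {0, 1, 4, 7} are pairwise adjacent, and any tree decomposition puts a clique entirely inside one bag — forcing width ≥ 3. The upper and lower bounds meet at 3, so that is the treewidth.

Treewidth 3.
Bags: B1 = {0, 2, 4, 7}  B2 = {0, 4, 7, 8}  B3 = {0, 3, 4, 7}  B4 = {0, 3, 6, 7}  B5 = {0, 4, 5, 7}  B6 = {0, 1, 4, 7}
Tree: B1–B2, B1–B3, B3–B4, B2–B5, B1–B6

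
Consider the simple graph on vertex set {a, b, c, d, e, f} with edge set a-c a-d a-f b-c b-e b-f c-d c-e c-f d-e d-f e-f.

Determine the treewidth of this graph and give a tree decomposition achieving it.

Treewidth 3.
One such decomposition:
Bags: B1 = {c, d, e, f}  B2 = {b, c, e, f}  B3 = {a, c, d, f}
Tree: B1–B2, B1–B3

Each bag holds 4 vertices, so the decomposition has width 3, which upper-bounds the treewidth. Conversely, {c, d, e, f} is a clique of size 4, and the vertices of any clique must share a bag in every tree decomposition; so some bag has ≥ 4 vertices and tw(G) ≥ 3. Hence tw(G) = 3 exactly.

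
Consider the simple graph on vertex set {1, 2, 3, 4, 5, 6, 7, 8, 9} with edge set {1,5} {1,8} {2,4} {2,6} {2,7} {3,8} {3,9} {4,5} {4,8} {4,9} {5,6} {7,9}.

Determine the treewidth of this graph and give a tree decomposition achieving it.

Every bag has size at most 4, so the width is 4 − 1 = 3 and tw(G) ≤ 3. For the lower bound: the 4 vertex sets {3,7,9}, {2}, {4}, {1,5,6,8} are disjoint, each induces a connected subgraph, and every pair is joined by at least one edge of G. Contracting each set to a single vertex therefore yields K_{4} as a minor, and since treewidth is minor-monotone, tw(G) ≥ tw(K_{4}) = 3. Hence tw(G) = 3 exactly.

Treewidth 3.
One such decomposition:
Bags: B1 = {2, 3, 7, 9}  B2 = {2, 3, 4, 9}  B3 = {2, 3, 4, 8}  B4 = {2, 4, 6, 8}  B5 = {4, 5, 6, 8}  B6 = {1, 5, 6, 8}
Tree: B1–B2, B2–B3, B3–B4, B4–B5, B5–B6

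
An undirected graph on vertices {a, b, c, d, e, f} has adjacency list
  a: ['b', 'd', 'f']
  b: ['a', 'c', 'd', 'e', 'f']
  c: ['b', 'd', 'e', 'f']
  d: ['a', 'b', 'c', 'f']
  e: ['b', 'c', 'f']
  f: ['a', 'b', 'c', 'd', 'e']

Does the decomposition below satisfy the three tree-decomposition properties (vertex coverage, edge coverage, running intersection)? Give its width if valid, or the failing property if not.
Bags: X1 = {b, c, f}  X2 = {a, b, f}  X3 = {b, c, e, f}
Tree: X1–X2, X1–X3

A tree decomposition must satisfy three properties: every vertex lies in some bag; for every edge, both endpoints lie together in some bag; and for every vertex, the bags containing it form a connected subtree. Here vertex d appears in no bag, so the decomposition is invalid.

No — vertex d appears in no bag.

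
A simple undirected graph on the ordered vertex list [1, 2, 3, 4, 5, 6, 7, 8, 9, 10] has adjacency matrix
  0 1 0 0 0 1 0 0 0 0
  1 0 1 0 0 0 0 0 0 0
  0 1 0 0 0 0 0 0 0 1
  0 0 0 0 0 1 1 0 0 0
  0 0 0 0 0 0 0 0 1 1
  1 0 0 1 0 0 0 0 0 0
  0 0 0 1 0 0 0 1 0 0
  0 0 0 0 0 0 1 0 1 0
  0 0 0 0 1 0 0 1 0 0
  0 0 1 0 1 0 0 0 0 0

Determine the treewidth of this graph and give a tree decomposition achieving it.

Each bag holds 3 vertices, so the decomposition has width 2, which upper-bounds the treewidth. The edges 9–5–10–3–2–1–6–4–7–8–9 form a cycle, so G is not a tree and its treewidth is at least 2. Combining the bounds, tw(G) = 2.

Treewidth 2.
One such decomposition:
Bags: B1 = {5, 9, 10}  B2 = {3, 9, 10}  B3 = {2, 3, 9}  B4 = {1, 2, 9}  B5 = {1, 6, 9}  B6 = {4, 6, 9}  B7 = {4, 7, 9}  B8 = {7, 8, 9}
Tree: B1–B2, B2–B3, B3–B4, B4–B5, B5–B6, B6–B7, B7–B8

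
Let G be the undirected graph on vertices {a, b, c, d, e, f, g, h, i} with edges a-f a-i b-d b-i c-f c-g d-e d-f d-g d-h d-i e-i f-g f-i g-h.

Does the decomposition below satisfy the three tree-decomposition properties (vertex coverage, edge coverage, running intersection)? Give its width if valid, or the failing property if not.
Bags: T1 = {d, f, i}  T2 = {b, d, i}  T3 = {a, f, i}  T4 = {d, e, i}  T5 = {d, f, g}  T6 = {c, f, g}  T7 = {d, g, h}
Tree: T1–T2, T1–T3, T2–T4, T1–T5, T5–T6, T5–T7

Yes; width 2.

Checking the three conditions: (i) the bags cover all of {a, b, c, d, e, f, g, h, i}; (ii) for each edge, some bag contains both endpoints; (iii) the bags containing any fixed vertex form a subtree. All hold, so the decomposition is valid with width 3 − 1 = 2.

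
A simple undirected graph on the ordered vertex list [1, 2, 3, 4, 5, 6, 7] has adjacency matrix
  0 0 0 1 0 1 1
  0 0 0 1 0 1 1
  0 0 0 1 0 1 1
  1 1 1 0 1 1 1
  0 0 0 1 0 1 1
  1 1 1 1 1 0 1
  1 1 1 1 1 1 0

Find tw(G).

3

A width-3 tree decomposition is:
Bags: B1 = {3, 4, 6, 7}  B2 = {4, 5, 6, 7}  B3 = {1, 4, 6, 7}  B4 = {2, 4, 6, 7}
Tree: B1–B2, B2–B3, B3–B4
The largest bag has 4 vertices, giving width 3; this decomposition certifies tw(G) ≤ 3. On the other hand G contains the 4-clique {1, 4, 6, 7}. A clique must lie in a single bag of any decomposition, so no decomposition can have width below 3. Therefore the treewidth is 3.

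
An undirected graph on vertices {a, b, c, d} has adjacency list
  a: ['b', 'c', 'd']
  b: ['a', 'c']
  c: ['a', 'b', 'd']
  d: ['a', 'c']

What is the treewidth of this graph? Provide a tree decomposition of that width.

Treewidth 2.
One such decomposition:
Bags: B1 = {a, c, d}  B2 = {a, b, c}
Tree: B1–B2

The largest bag has 3 vertices, giving width 2; this decomposition certifies tw(G) ≤ 2. On the other hand G contains the 3-clique {a, c, d}. A clique must lie in a single bag of any decomposition, so no decomposition can have width below 2. The upper and lower bounds meet at 2, so that is the treewidth.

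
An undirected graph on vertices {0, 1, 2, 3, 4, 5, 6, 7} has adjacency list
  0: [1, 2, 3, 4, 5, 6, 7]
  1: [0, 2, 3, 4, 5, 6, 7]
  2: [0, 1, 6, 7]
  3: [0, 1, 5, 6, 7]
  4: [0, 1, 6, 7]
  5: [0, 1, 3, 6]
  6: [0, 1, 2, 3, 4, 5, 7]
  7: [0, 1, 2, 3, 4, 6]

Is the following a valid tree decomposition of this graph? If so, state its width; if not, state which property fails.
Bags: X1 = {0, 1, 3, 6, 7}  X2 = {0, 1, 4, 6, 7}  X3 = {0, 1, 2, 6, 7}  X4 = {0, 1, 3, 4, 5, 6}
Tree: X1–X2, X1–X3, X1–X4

No — bags containing vertex 4 are not connected in the tree.

A tree decomposition must satisfy three properties: every vertex lies in some bag; for every edge, both endpoints lie together in some bag; and for every vertex, the bags containing it form a connected subtree. Here bags containing vertex 4 are not connected in the tree, so the decomposition is invalid.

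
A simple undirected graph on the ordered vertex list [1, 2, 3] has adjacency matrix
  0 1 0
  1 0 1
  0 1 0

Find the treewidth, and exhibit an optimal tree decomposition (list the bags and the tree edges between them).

The largest bag has 2 vertices, giving width 1; this decomposition certifies tw(G) ≤ 1. Any graph with an edge has treewidth ≥ 1, and G has the edge 2–3. Combining the bounds, tw(G) = 1.

Treewidth 1.
One optimal decomposition is:
Bags: B1 = {2, 3}  B2 = {1, 2}
Tree: B1–B2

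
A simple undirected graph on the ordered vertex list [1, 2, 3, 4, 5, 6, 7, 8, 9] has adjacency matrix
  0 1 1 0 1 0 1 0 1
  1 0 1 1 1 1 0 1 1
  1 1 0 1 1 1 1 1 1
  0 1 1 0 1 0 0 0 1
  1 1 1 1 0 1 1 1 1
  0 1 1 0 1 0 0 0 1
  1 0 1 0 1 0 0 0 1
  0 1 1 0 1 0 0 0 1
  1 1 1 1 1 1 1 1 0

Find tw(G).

4

A width-4 tree decomposition is:
Bags: B1 = {2, 3, 5, 6, 9}  B2 = {1, 2, 3, 5, 9}  B3 = {1, 3, 5, 7, 9}  B4 = {2, 3, 5, 8, 9}  B5 = {2, 3, 4, 5, 9}
Tree: B1–B2, B2–B3, B2–B4, B4–B5
The largest bag has 5 vertices, giving width 4; this decomposition certifies tw(G) ≤ 4. For the lower bound, the 5 vertices {2, 3, 5, 8, 9} are pairwise adjacent, and any tree decomposition puts a clique entirely inside one bag — forcing width ≥ 4. The upper and lower bounds meet at 4, so that is the treewidth.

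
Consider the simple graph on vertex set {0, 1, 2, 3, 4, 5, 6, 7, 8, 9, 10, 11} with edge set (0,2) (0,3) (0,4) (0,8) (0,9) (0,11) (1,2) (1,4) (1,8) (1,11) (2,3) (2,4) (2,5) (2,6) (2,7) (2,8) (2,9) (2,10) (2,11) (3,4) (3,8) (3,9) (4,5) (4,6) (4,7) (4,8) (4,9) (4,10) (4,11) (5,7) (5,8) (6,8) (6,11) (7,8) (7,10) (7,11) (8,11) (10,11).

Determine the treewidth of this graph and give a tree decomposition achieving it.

Treewidth 4.
One optimal decomposition is:
Bags: B1 = {2, 4, 7, 8, 11}  B2 = {0, 2, 4, 8, 11}  B3 = {2, 4, 7, 10, 11}  B4 = {2, 4, 5, 7, 8}  B5 = {0, 2, 3, 4, 8}  B6 = {1, 2, 4, 8, 11}  B7 = {2, 4, 6, 8, 11}  B8 = {0, 2, 3, 4, 9}
Tree: B1–B2, B1–B3, B1–B4, B2–B5, B2–B6, B1–B7, B5–B8

The largest bag has 5 vertices, giving width 4; this decomposition certifies tw(G) ≤ 4. For the lower bound, the 5 vertices {0, 2, 4, 8, 11} are pairwise adjacent, and any tree decomposition puts a clique entirely inside one bag — forcing width ≥ 4. Hence tw(G) = 4 exactly.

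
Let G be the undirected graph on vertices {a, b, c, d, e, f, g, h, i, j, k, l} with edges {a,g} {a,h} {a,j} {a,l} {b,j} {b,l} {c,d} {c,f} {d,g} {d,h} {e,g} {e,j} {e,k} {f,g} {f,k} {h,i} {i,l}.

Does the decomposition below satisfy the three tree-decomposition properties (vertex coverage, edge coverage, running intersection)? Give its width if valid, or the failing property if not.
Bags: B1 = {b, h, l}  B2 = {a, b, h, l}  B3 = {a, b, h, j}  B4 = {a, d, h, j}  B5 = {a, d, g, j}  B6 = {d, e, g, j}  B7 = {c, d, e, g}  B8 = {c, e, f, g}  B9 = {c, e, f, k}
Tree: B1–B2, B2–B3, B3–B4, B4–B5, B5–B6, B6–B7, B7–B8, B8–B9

No — vertex i appears in no bag.

A tree decomposition must satisfy three properties: every vertex lies in some bag; for every edge, both endpoints lie together in some bag; and for every vertex, the bags containing it form a connected subtree. Here vertex i appears in no bag, so the decomposition is invalid.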